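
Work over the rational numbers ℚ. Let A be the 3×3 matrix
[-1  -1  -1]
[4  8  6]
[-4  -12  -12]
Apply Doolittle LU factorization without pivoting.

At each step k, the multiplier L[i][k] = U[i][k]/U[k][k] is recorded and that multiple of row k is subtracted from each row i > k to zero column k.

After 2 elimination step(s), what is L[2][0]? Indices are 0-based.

L[2][0] = 4

[col 0] pivot -1
  R1 -= -4*R0 → (0, 4, 2)  (L[1][0] := -4)
  R2 -= 4*R0 → (0, -8, -8)  (L[2][0] := 4)
[col 1] pivot 4
  R2 -= -2*R1 → (0, 0, -4)  (L[2][1] := -2)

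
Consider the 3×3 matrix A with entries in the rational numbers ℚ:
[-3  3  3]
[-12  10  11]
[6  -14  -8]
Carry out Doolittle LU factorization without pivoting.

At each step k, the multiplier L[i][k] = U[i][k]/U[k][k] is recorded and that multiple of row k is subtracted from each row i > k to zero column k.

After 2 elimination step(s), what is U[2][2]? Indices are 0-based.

[col 0] pivot -3
  R1 -= 4*R0 → (0, -2, -1)  (L[1][0] := 4)
  R2 -= -2*R0 → (0, -8, -2)  (L[2][0] := -2)
[col 1] pivot -2
  R2 -= 4*R1 → (0, 0, 2)  (L[2][1] := 4)

U[2][2] = 2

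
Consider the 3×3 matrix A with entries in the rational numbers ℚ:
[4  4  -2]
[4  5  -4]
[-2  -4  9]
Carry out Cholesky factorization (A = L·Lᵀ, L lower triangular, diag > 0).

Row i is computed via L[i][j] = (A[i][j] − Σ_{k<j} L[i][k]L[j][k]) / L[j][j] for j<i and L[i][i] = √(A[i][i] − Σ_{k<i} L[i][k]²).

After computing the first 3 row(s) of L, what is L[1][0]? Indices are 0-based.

Step 1: L[0][0] = √(4) = 2.
  L[1][0] = (4) / L[0][0] = 2.
Step 2: L[1][1] = √(1) = 1.
  L[2][0] = (-2) / L[0][0] = -1.
  L[2][1] = (-2) / L[1][1] = -2.
Step 3: L[2][2] = √(4) = 2.

L[1][0] = 2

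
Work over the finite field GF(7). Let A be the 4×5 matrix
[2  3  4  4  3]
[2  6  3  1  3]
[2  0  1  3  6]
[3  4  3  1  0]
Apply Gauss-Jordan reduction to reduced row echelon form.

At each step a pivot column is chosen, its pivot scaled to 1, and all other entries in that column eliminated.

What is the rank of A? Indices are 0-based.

[1] R0 /= 2  ⇒  (1, 5, 2, 2, 5)
     R1 -= 2·R0  ⇒  (0, 3, 6, 4, 0)
     R2 -= 2·R0  ⇒  (0, 4, 4, 6, 3)
     R3 -= 3·R0  ⇒  (0, 3, 4, 2, 6)
[2] R1 /= 3  ⇒  (0, 1, 2, 6, 0)
     R0 -= 5·R1  ⇒  (1, 0, 6, 0, 5)
     R2 -= 4·R1  ⇒  (0, 0, 3, 3, 3)
     R3 -= 3·R1  ⇒  (0, 0, 5, 5, 6)
[3] R2 /= 3  ⇒  (0, 0, 1, 1, 1)
     R0 -= 6·R2  ⇒  (1, 0, 0, 1, 6)
     R1 -= 2·R2  ⇒  (0, 1, 0, 4, 5)
     R3 -= 5·R2  ⇒  (0, 0, 0, 0, 1)
column 3 empty below row 3
[4] R3 /= 1  ⇒  (0, 0, 0, 0, 1)
     R0 -= 6·R3  ⇒  (1, 0, 0, 1, 0)
     R1 -= 5·R3  ⇒  (0, 1, 0, 4, 0)
     R2 -= 1·R3  ⇒  (0, 0, 1, 1, 0)

rank = 4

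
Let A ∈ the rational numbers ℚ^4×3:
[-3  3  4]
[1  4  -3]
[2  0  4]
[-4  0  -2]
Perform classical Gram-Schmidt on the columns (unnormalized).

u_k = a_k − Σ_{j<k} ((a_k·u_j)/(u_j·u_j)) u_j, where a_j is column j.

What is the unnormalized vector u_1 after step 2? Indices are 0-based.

u_1 = (5/2, 25/6, 1/3, -2/3)

Step 1: u_0 = a_0 = (-3, 1, 2, -4).
Step 2: u_1 = a_1 − (-1/6)·u_0 = (5/2, 25/6, 1/3, -2/3).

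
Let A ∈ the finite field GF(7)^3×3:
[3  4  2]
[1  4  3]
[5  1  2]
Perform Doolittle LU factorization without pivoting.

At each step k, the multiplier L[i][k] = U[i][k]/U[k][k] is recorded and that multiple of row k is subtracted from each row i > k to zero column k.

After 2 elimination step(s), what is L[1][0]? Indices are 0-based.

L[1][0] = 5

k=0: U[0][0]=3
  eliminate (1,0): mult=5, new row 1: (0, 5, 0); set L[1][0]=5
  eliminate (2,0): mult=4, new row 2: (0, 6, 1); set L[2][0]=4
k=1: U[1][1]=5
  eliminate (2,1): mult=4, new row 2: (0, 0, 1); set L[2][1]=4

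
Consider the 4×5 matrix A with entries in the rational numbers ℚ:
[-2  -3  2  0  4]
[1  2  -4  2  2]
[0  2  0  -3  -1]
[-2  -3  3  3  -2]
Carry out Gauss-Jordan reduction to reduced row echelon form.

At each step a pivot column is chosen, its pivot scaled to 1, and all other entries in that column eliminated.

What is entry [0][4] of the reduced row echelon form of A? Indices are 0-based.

pivot(0,0)=-2: scale R0 → (1, 3/2, -1, 0, -2)
  clear (1,0): R1 −= (1)R0 → (0, 1/2, -3, 2, 4)
  clear (3,0): R3 −= (-2)R0 → (0, 0, 1, 3, -6)
pivot(1,1)=1/2: scale R1 → (0, 1, -6, 4, 8)
  clear (0,1): R0 −= (3/2)R1 → (1, 0, 8, -6, -14)
  clear (2,1): R2 −= (2)R1 → (0, 0, 12, -11, -17)
pivot(2,2)=12: scale R2 → (0, 0, 1, -11/12, -17/12)
  clear (0,2): R0 −= (8)R2 → (1, 0, 0, 4/3, -8/3)
  clear (1,2): R1 −= (-6)R2 → (0, 1, 0, -3/2, -1/2)
  clear (3,2): R3 −= (1)R2 → (0, 0, 0, 47/12, -55/12)
pivot(3,3)=47/12: scale R3 → (0, 0, 0, 1, -55/47)
  clear (0,3): R0 −= (4/3)R3 → (1, 0, 0, 0, -52/47)
  clear (1,3): R1 −= (-3/2)R3 → (0, 1, 0, 0, -106/47)
  clear (2,3): R2 −= (-11/12)R3 → (0, 0, 1, 0, -117/47)

M[0][4] = -52/47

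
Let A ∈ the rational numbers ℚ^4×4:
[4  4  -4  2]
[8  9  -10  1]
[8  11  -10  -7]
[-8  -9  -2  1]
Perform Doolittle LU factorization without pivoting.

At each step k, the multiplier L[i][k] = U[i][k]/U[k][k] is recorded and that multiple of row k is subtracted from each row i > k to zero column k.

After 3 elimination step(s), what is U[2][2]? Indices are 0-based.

U[2][2] = 4

[col 0] pivot 4
  R1 -= 2*R0 → (0, 1, -2, -3)  (L[1][0] := 2)
  R2 -= 2*R0 → (0, 3, -2, -11)  (L[2][0] := 2)
  R3 -= -2*R0 → (0, -1, -10, 5)  (L[3][0] := -2)
[col 1] pivot 1
  R2 -= 3*R1 → (0, 0, 4, -2)  (L[2][1] := 3)
  R3 -= -1*R1 → (0, 0, -12, 2)  (L[3][1] := -1)
[col 2] pivot 4
  R3 -= -3*R2 → (0, 0, 0, -4)  (L[3][2] := -3)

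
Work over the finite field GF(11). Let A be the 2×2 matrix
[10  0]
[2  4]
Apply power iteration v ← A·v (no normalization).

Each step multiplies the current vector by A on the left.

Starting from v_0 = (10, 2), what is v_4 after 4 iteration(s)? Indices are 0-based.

v_4 = (10, 3)

v_0 = (10, 2).
v_1 = A·v_0 = (1, 6).
v_2 = A·v_1 = (10, 4).
v_3 = A·v_2 = (1, 3).
v_4 = A·v_3 = (10, 3).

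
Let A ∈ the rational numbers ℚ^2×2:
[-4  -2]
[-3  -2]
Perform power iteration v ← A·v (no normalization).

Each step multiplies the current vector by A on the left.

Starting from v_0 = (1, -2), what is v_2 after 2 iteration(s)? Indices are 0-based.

v_0 = (1, -2).
v_1 = A·v_0 = (0, 1).
v_2 = A·v_1 = (-2, -2).

v_2 = (-2, -2)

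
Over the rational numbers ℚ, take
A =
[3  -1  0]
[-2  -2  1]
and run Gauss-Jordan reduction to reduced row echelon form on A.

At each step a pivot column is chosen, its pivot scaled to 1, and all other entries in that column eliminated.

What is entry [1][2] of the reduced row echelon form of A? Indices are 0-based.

M[1][2] = -3/8

pivot(0,0)=3: scale R0 → (1, -1/3, 0)
  clear (1,0): R1 −= (-2)R0 → (0, -8/3, 1)
pivot(1,1)=-8/3: scale R1 → (0, 1, -3/8)
  clear (0,1): R0 −= (-1/3)R1 → (1, 0, -1/8)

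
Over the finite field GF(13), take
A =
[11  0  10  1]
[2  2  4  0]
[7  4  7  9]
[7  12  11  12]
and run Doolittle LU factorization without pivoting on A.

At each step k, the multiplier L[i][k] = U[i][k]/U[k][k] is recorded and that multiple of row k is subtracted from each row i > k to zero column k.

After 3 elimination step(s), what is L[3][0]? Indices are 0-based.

[col 0] pivot 11
  R1 -= 12*R0 → (0, 2, 1, 1)  (L[1][0] := 12)
  R2 -= 3*R0 → (0, 4, 3, 6)  (L[2][0] := 3)
  R3 -= 3*R0 → (0, 12, 7, 9)  (L[3][0] := 3)
[col 1] pivot 2
  R2 -= 2*R1 → (0, 0, 1, 4)  (L[2][1] := 2)
  R3 -= 6*R1 → (0, 0, 1, 3)  (L[3][1] := 6)
[col 2] pivot 1
  R3 -= 1*R2 → (0, 0, 0, 12)  (L[3][2] := 1)

L[3][0] = 3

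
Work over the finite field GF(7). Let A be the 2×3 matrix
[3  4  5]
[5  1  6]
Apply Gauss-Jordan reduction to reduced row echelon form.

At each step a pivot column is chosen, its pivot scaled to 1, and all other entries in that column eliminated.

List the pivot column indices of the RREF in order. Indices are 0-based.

pivot columns: 0, 1

pivot(0,0)=3: scale R0 → (1, 6, 4)
  clear (1,0): R1 −= (5)R0 → (0, 6, 0)
pivot(1,1)=6: scale R1 → (0, 1, 0)
  clear (0,1): R0 −= (6)R1 → (1, 0, 4)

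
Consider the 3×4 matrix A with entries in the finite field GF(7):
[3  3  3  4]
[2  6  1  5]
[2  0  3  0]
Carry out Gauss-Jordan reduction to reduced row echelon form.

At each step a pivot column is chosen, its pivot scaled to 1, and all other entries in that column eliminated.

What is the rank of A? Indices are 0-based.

pivot(0,0)=3: scale R0 → (1, 1, 1, 6)
  clear (1,0): R1 −= (2)R0 → (0, 4, 6, 0)
  clear (2,0): R2 −= (2)R0 → (0, 5, 1, 2)
pivot(1,1)=4: scale R1 → (0, 1, 5, 0)
  clear (0,1): R0 −= (1)R1 → (1, 0, 3, 6)
  clear (2,1): R2 −= (5)R1 → (0, 0, 4, 2)
pivot(2,2)=4: scale R2 → (0, 0, 1, 4)
  clear (0,2): R0 −= (3)R2 → (1, 0, 0, 1)
  clear (1,2): R1 −= (5)R2 → (0, 1, 0, 1)

rank = 3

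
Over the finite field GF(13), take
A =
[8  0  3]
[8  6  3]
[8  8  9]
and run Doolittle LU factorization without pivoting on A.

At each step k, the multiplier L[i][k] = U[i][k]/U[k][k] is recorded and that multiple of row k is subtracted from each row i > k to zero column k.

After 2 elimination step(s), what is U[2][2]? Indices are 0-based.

U[2][2] = 6

[col 0] pivot 8
  R1 -= 1*R0 → (0, 6, 0)  (L[1][0] := 1)
  R2 -= 1*R0 → (0, 8, 6)  (L[2][0] := 1)
[col 1] pivot 6
  R2 -= 10*R1 → (0, 0, 6)  (L[2][1] := 10)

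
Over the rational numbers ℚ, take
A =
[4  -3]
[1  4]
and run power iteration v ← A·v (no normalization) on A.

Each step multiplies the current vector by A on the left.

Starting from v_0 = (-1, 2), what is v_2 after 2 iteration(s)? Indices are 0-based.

v_0 = (-1, 2).
v_1 = A·v_0 = (-10, 7).
v_2 = A·v_1 = (-61, 18).

v_2 = (-61, 18)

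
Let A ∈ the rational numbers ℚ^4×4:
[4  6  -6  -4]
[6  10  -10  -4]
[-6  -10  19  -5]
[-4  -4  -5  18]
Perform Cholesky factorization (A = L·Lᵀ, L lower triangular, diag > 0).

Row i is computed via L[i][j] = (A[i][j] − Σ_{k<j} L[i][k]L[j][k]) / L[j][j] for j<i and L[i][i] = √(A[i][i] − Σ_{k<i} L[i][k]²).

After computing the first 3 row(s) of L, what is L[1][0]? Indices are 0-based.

Step 1: L[0][0] = √(4) = 2.
  L[1][0] = (6) / L[0][0] = 3.
Step 2: L[1][1] = √(1) = 1.
  L[2][0] = (-6) / L[0][0] = -3.
  L[2][1] = (-1) / L[1][1] = -1.
Step 3: L[2][2] = √(9) = 3.

L[1][0] = 3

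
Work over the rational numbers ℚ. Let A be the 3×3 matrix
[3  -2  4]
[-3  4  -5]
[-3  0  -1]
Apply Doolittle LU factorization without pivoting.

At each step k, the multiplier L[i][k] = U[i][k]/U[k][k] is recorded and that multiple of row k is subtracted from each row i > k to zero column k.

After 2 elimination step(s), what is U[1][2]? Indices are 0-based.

[col 0] pivot 3
  R1 -= -1*R0 → (0, 2, -1)  (L[1][0] := -1)
  R2 -= -1*R0 → (0, -2, 3)  (L[2][0] := -1)
[col 1] pivot 2
  R2 -= -1*R1 → (0, 0, 2)  (L[2][1] := -1)

U[1][2] = -1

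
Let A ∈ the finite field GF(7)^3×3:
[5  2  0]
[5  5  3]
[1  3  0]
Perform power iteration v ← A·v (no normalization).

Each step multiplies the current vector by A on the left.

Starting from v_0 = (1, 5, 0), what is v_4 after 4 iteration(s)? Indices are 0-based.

v_4 = (0, 1, 5)

v_0 = (1, 5, 0).
v_1 = A·v_0 = (1, 2, 2).
v_2 = A·v_1 = (2, 0, 0).
v_3 = A·v_2 = (3, 3, 2).
v_4 = A·v_3 = (0, 1, 5).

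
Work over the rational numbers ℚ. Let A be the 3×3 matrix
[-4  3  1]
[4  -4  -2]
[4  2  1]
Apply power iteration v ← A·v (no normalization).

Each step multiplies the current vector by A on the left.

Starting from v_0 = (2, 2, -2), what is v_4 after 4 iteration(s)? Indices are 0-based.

v_0 = (2, 2, -2).
v_1 = A·v_0 = (-4, 4, 10).
v_2 = A·v_1 = (38, -52, 2).
v_3 = A·v_2 = (-306, 356, 50).
v_4 = A·v_3 = (2342, -2748, -462).

v_4 = (2342, -2748, -462)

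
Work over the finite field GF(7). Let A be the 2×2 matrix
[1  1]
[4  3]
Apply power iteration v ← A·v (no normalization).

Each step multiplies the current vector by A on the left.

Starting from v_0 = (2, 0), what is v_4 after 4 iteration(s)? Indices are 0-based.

v_0 = (2, 0).
v_1 = A·v_0 = (2, 1).
v_2 = A·v_1 = (3, 4).
v_3 = A·v_2 = (0, 3).
v_4 = A·v_3 = (3, 2).

v_4 = (3, 2)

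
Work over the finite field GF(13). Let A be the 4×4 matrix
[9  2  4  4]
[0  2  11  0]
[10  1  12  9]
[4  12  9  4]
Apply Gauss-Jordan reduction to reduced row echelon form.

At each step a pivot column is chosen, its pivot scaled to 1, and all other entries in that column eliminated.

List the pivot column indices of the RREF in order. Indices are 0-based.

step 1: normalize row 0 (÷9) = (1, 6, 12, 12)
  row 2: subtract 10×row0 = (0, 6, 9, 6)
  row 3: subtract 4×row0 = (0, 1, 0, 8)
step 2: normalize row 1 (÷2) = (0, 1, 12, 0)
  row 0: subtract 6×row1 = (1, 0, 5, 12)
  row 2: subtract 6×row1 = (0, 0, 2, 6)
  row 3: subtract 1×row1 = (0, 0, 1, 8)
step 3: normalize row 2 (÷2) = (0, 0, 1, 3)
  row 0: subtract 5×row2 = (1, 0, 0, 10)
  row 1: subtract 12×row2 = (0, 1, 0, 3)
  row 3: subtract 1×row2 = (0, 0, 0, 5)
step 4: normalize row 3 (÷5) = (0, 0, 0, 1)
  row 0: subtract 10×row3 = (1, 0, 0, 0)
  row 1: subtract 3×row3 = (0, 1, 0, 0)
  row 2: subtract 3×row3 = (0, 0, 1, 0)

pivot columns: 0, 1, 2, 3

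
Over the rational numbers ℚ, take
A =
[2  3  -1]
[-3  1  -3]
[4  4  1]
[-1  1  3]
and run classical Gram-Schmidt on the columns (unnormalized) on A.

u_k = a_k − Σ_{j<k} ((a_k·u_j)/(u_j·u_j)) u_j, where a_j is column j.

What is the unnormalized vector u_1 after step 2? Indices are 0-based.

u_1 = (9/5, 14/5, 8/5, 8/5)

Step 1: u_0 = a_0 = (2, -3, 4, -1).
Step 2: u_1 = a_1 − (3/5)·u_0 = (9/5, 14/5, 8/5, 8/5).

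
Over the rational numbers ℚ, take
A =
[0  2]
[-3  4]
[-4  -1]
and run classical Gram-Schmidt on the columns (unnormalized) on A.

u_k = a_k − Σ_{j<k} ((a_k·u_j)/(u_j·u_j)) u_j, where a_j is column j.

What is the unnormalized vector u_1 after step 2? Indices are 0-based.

u_1 = (2, 76/25, -57/25)

Step 1: u_0 = a_0 = (0, -3, -4).
Step 2: u_1 = a_1 − (-8/25)·u_0 = (2, 76/25, -57/25).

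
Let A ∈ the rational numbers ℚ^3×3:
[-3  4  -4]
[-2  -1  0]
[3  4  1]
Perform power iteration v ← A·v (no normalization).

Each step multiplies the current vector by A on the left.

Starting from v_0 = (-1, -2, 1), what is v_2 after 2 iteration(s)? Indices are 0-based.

v_2 = (83, 14, -21)

v_0 = (-1, -2, 1).
v_1 = A·v_0 = (-9, 4, -10).
v_2 = A·v_1 = (83, 14, -21).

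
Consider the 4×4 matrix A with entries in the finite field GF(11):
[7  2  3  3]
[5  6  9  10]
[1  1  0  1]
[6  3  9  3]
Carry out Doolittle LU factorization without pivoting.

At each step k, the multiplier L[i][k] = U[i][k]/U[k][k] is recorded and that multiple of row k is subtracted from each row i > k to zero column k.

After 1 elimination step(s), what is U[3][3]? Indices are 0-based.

U[3][3] = 2

Step 1: pivot at (0,0) is 7.
  row1 ← row1 − (7)·row0  ⇒  L[1][0]=7, U row1=(0, 3, 10, 0)
  row2 ← row2 − (8)·row0  ⇒  L[2][0]=8, U row2=(0, 7, 9, 10)
  row3 ← row3 − (4)·row0  ⇒  L[3][0]=4, U row3=(0, 6, 8, 2)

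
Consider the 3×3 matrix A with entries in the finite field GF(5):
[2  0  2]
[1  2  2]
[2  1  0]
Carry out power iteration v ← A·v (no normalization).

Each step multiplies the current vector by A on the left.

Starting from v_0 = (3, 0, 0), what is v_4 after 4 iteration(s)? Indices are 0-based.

v_4 = (0, 1, 3)

v_0 = (3, 0, 0).
v_1 = A·v_0 = (1, 3, 1).
v_2 = A·v_1 = (4, 4, 0).
v_3 = A·v_2 = (3, 2, 2).
v_4 = A·v_3 = (0, 1, 3).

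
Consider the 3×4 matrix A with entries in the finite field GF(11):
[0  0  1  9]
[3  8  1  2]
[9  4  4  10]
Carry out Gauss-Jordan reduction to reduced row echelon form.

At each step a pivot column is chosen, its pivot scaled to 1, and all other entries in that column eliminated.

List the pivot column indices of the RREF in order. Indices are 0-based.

pivot columns: 0, 1, 2

pivot(0,0): swap R0↔R1
pivot(0,0)=3: scale R0 → (1, 10, 4, 8)
  clear (2,0): R2 −= (9)R0 → (0, 2, 1, 4)
pivot(1,1): swap R1↔R2
pivot(1,1)=2: scale R1 → (0, 1, 6, 2)
  clear (0,1): R0 −= (10)R1 → (1, 0, 10, 10)
pivot(2,2)=1: scale R2 → (0, 0, 1, 9)
  clear (0,2): R0 −= (10)R2 → (1, 0, 0, 8)
  clear (1,2): R1 −= (6)R2 → (0, 1, 0, 3)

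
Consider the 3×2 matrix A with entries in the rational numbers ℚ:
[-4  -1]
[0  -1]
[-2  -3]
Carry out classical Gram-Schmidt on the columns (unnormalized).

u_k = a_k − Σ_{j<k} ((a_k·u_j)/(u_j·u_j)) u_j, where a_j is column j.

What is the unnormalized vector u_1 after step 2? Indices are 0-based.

Step 1: u_0 = a_0 = (-4, 0, -2).
Step 2: u_1 = a_1 − (1/2)·u_0 = (1, -1, -2).

u_1 = (1, -1, -2)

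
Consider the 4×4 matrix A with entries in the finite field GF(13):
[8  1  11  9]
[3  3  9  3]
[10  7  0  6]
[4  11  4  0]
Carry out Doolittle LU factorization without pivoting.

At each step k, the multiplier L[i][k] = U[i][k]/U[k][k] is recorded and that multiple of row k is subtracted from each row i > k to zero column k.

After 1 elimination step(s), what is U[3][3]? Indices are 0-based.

U[3][3] = 2

[col 0] pivot 8
  R1 -= 2*R0 → (0, 1, 0, 11)  (L[1][0] := 2)
  R2 -= 11*R0 → (0, 9, 9, 11)  (L[2][0] := 11)
  R3 -= 7*R0 → (0, 4, 5, 2)  (L[3][0] := 7)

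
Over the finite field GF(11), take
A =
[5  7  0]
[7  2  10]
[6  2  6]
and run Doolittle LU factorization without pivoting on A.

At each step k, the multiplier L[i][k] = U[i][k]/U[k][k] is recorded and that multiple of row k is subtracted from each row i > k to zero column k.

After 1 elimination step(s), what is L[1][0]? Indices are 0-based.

L[1][0] = 8

[col 0] pivot 5
  R1 -= 8*R0 → (0, 1, 10)  (L[1][0] := 8)
  R2 -= 10*R0 → (0, 9, 6)  (L[2][0] := 10)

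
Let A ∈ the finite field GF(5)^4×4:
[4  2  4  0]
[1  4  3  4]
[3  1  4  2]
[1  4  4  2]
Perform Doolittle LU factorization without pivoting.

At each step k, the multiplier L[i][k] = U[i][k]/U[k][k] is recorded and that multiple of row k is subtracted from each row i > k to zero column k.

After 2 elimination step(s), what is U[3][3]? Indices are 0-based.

U[3][3] = 3

[col 0] pivot 4
  R1 -= 4*R0 → (0, 1, 2, 4)  (L[1][0] := 4)
  R2 -= 2*R0 → (0, 2, 1, 2)  (L[2][0] := 2)
  R3 -= 4*R0 → (0, 1, 3, 2)  (L[3][0] := 4)
[col 1] pivot 1
  R2 -= 2*R1 → (0, 0, 2, 4)  (L[2][1] := 2)
  R3 -= 1*R1 → (0, 0, 1, 3)  (L[3][1] := 1)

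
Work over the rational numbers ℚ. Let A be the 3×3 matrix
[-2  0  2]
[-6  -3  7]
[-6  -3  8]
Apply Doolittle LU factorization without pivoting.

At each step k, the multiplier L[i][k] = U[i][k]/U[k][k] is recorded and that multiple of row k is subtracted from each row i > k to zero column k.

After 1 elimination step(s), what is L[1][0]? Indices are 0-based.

k=0: U[0][0]=-2
  eliminate (1,0): mult=3, new row 1: (0, -3, 1); set L[1][0]=3
  eliminate (2,0): mult=3, new row 2: (0, -3, 2); set L[2][0]=3

L[1][0] = 3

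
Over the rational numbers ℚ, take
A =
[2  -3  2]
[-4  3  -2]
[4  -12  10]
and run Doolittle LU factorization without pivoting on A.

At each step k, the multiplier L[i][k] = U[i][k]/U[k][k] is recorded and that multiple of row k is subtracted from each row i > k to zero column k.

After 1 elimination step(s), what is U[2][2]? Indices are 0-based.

U[2][2] = 6

k=0: U[0][0]=2
  eliminate (1,0): mult=-2, new row 1: (0, -3, 2); set L[1][0]=-2
  eliminate (2,0): mult=2, new row 2: (0, -6, 6); set L[2][0]=2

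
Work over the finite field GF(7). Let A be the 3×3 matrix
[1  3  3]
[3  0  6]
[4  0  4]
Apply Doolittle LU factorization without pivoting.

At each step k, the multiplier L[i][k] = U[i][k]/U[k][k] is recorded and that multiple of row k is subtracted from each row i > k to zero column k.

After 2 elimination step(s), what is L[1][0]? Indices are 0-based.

[col 0] pivot 1
  R1 -= 3*R0 → (0, 5, 4)  (L[1][0] := 3)
  R2 -= 4*R0 → (0, 2, 6)  (L[2][0] := 4)
[col 1] pivot 5
  R2 -= 6*R1 → (0, 0, 3)  (L[2][1] := 6)

L[1][0] = 3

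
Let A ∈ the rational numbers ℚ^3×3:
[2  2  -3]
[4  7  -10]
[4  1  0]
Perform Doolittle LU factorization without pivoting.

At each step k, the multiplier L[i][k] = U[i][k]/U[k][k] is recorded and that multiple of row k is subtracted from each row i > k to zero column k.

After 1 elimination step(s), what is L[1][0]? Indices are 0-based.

L[1][0] = 2

[col 0] pivot 2
  R1 -= 2*R0 → (0, 3, -4)  (L[1][0] := 2)
  R2 -= 2*R0 → (0, -3, 6)  (L[2][0] := 2)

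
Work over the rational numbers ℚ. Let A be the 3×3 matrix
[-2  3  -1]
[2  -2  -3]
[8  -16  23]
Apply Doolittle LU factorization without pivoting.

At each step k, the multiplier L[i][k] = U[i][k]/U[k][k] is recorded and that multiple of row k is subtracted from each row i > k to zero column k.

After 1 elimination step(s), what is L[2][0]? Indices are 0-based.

[col 0] pivot -2
  R1 -= -1*R0 → (0, 1, -4)  (L[1][0] := -1)
  R2 -= -4*R0 → (0, -4, 19)  (L[2][0] := -4)

L[2][0] = -4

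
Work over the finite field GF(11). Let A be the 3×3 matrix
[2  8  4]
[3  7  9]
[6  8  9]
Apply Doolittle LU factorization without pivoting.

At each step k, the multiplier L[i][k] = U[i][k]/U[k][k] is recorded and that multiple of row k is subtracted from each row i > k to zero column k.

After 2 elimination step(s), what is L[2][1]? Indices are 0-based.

[col 0] pivot 2
  R1 -= 7*R0 → (0, 6, 3)  (L[1][0] := 7)
  R2 -= 3*R0 → (0, 6, 8)  (L[2][0] := 3)
[col 1] pivot 6
  R2 -= 1*R1 → (0, 0, 5)  (L[2][1] := 1)

L[2][1] = 1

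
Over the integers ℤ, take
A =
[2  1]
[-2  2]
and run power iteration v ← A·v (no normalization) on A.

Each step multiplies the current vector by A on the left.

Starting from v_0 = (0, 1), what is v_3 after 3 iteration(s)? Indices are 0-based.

v_0 = (0, 1).
v_1 = A·v_0 = (1, 2).
v_2 = A·v_1 = (4, 2).
v_3 = A·v_2 = (10, -4).

v_3 = (10, -4)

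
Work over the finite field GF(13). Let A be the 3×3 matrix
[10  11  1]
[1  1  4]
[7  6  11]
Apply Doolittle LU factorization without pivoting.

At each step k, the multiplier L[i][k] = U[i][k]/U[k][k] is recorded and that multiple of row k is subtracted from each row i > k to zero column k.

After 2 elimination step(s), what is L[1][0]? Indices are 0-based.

L[1][0] = 4

k=0: U[0][0]=10
  eliminate (1,0): mult=4, new row 1: (0, 9, 0); set L[1][0]=4
  eliminate (2,0): mult=2, new row 2: (0, 10, 9); set L[2][0]=2
k=1: U[1][1]=9
  eliminate (2,1): mult=4, new row 2: (0, 0, 9); set L[2][1]=4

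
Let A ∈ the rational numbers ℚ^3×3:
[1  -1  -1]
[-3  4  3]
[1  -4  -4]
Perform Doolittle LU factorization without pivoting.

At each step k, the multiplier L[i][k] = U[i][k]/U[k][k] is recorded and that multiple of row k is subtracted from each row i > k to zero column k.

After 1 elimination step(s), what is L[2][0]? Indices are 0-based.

[col 0] pivot 1
  R1 -= -3*R0 → (0, 1, 0)  (L[1][0] := -3)
  R2 -= 1*R0 → (0, -3, -3)  (L[2][0] := 1)

L[2][0] = 1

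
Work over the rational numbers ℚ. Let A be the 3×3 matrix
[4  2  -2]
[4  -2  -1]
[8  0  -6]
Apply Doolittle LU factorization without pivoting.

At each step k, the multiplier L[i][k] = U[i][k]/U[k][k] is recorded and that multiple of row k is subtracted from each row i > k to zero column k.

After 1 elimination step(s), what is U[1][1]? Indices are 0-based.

U[1][1] = -4

Step 1: pivot at (0,0) is 4.
  row1 ← row1 − (1)·row0  ⇒  L[1][0]=1, U row1=(0, -4, 1)
  row2 ← row2 − (2)·row0  ⇒  L[2][0]=2, U row2=(0, -4, -2)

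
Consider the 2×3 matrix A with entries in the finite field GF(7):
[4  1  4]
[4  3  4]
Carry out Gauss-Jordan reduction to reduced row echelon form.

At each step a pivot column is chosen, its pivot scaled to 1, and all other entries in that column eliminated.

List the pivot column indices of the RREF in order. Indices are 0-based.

pivot columns: 0, 1

step 1: normalize row 0 (÷4) = (1, 2, 1)
  row 1: subtract 4×row0 = (0, 2, 0)
step 2: normalize row 1 (÷2) = (0, 1, 0)
  row 0: subtract 2×row1 = (1, 0, 1)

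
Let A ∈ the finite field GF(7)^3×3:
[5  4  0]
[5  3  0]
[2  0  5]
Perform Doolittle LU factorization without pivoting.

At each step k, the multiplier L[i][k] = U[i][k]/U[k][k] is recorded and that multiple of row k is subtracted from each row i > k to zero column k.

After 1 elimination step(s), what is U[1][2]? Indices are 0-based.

U[1][2] = 0

k=0: U[0][0]=5
  eliminate (1,0): mult=1, new row 1: (0, 6, 0); set L[1][0]=1
  eliminate (2,0): mult=6, new row 2: (0, 4, 5); set L[2][0]=6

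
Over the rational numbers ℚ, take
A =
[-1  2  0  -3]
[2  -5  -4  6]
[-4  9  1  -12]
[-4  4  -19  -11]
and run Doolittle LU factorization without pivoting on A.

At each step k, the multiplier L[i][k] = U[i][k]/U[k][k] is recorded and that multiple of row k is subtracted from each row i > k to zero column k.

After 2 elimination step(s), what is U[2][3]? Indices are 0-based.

U[2][3] = 0

k=0: U[0][0]=-1
  eliminate (1,0): mult=-2, new row 1: (0, -1, -4, 0); set L[1][0]=-2
  eliminate (2,0): mult=4, new row 2: (0, 1, 1, 0); set L[2][0]=4
  eliminate (3,0): mult=4, new row 3: (0, -4, -19, 1); set L[3][0]=4
k=1: U[1][1]=-1
  eliminate (2,1): mult=-1, new row 2: (0, 0, -3, 0); set L[2][1]=-1
  eliminate (3,1): mult=4, new row 3: (0, 0, -3, 1); set L[3][1]=4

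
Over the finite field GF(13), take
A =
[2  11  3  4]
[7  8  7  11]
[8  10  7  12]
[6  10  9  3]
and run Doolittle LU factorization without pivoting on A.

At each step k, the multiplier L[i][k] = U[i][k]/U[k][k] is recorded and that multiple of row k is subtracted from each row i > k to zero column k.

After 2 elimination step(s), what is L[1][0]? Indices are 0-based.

k=0: U[0][0]=2
  eliminate (1,0): mult=10, new row 1: (0, 2, 3, 10); set L[1][0]=10
  eliminate (2,0): mult=4, new row 2: (0, 5, 8, 9); set L[2][0]=4
  eliminate (3,0): mult=3, new row 3: (0, 3, 0, 4); set L[3][0]=3
k=1: U[1][1]=2
  eliminate (2,1): mult=9, new row 2: (0, 0, 7, 10); set L[2][1]=9
  eliminate (3,1): mult=8, new row 3: (0, 0, 2, 2); set L[3][1]=8

L[1][0] = 10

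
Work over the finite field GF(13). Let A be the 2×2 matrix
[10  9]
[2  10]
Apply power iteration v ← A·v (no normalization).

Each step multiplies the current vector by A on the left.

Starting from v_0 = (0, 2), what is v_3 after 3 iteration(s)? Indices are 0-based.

v_3 = (4, 12)

v_0 = (0, 2).
v_1 = A·v_0 = (5, 7).
v_2 = A·v_1 = (9, 2).
v_3 = A·v_2 = (4, 12).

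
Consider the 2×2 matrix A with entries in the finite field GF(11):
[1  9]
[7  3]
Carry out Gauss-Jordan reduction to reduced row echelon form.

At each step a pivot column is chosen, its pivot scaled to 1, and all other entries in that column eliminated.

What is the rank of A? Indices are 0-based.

rank = 2

pivot(0,0)=1: scale R0 → (1, 9)
  clear (1,0): R1 −= (7)R0 → (0, 6)
pivot(1,1)=6: scale R1 → (0, 1)
  clear (0,1): R0 −= (9)R1 → (1, 0)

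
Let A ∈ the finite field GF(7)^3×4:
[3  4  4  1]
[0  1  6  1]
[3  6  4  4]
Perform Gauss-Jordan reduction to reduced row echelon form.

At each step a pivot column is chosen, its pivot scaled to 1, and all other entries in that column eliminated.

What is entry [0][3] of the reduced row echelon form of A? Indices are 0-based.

step 1: normalize row 0 (÷3) = (1, 6, 6, 5)
  row 2: subtract 3×row0 = (0, 2, 0, 3)
step 2: normalize row 1 (÷1) = (0, 1, 6, 1)
  row 0: subtract 6×row1 = (1, 0, 5, 6)
  row 2: subtract 2×row1 = (0, 0, 2, 1)
step 3: normalize row 2 (÷2) = (0, 0, 1, 4)
  row 0: subtract 5×row2 = (1, 0, 0, 0)
  row 1: subtract 6×row2 = (0, 1, 0, 5)

M[0][3] = 0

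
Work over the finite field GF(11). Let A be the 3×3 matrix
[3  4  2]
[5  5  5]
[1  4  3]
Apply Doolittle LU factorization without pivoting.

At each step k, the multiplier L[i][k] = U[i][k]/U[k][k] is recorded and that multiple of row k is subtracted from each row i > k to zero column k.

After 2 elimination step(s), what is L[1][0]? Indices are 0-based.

L[1][0] = 9

Step 1: pivot at (0,0) is 3.
  row1 ← row1 − (9)·row0  ⇒  L[1][0]=9, U row1=(0, 2, 9)
  row2 ← row2 − (4)·row0  ⇒  L[2][0]=4, U row2=(0, 10, 6)
Step 2: pivot at (1,1) is 2.
  row2 ← row2 − (5)·row1  ⇒  L[2][1]=5, U row2=(0, 0, 5)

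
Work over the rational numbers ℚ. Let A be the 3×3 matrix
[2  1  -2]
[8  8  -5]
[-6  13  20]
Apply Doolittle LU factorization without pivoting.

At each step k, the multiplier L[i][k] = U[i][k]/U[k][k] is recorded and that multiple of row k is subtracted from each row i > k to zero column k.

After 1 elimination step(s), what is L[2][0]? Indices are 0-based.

L[2][0] = -3

Step 1: pivot at (0,0) is 2.
  row1 ← row1 − (4)·row0  ⇒  L[1][0]=4, U row1=(0, 4, 3)
  row2 ← row2 − (-3)·row0  ⇒  L[2][0]=-3, U row2=(0, 16, 14)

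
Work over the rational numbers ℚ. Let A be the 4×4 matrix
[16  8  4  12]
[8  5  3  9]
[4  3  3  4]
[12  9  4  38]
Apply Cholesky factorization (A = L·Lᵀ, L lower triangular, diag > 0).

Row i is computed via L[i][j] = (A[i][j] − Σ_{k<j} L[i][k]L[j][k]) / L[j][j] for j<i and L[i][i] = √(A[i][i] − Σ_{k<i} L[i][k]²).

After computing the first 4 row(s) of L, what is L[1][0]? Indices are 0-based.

Step 1: L[0][0] = √(16) = 4.
  L[1][0] = (8) / L[0][0] = 2.
Step 2: L[1][1] = √(1) = 1.
  L[2][0] = (4) / L[0][0] = 1.
  L[2][1] = (1) / L[1][1] = 1.
Step 3: L[2][2] = √(1) = 1.
  L[3][0] = (12) / L[0][0] = 3.
  L[3][1] = (3) / L[1][1] = 3.
  L[3][2] = (-2) / L[2][2] = -2.
Step 4: L[3][3] = √(16) = 4.

L[1][0] = 2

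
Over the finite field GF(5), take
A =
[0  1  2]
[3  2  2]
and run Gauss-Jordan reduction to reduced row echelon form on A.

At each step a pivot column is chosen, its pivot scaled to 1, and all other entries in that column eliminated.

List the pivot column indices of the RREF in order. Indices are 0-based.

pivot columns: 0, 1

[1] R0 <-> R1
[1] R0 /= 3  ⇒  (1, 4, 4)
[2] R1 /= 1  ⇒  (0, 1, 2)
     R0 -= 4·R1  ⇒  (1, 0, 1)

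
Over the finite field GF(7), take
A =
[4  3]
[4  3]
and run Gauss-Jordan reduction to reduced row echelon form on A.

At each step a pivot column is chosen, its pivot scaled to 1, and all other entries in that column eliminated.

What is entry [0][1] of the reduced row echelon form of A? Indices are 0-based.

[1] R0 /= 4  ⇒  (1, 6)
     R1 -= 4·R0  ⇒  (0, 0)
column 1 empty below row 1

M[0][1] = 6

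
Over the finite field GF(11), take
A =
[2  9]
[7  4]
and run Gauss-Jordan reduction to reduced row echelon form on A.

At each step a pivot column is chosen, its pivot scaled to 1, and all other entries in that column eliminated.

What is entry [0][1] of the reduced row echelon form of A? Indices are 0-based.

M[0][1] = 10

step 1: normalize row 0 (÷2) = (1, 10)
  row 1: subtract 7×row0 = (0, 0)
skip col 1 (zero from row 1)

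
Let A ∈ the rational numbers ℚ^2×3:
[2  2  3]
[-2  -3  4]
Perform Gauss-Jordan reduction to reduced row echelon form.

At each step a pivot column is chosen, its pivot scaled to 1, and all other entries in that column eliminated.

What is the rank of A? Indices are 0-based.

rank = 2

pivot(0,0)=2: scale R0 → (1, 1, 3/2)
  clear (1,0): R1 −= (-2)R0 → (0, -1, 7)
pivot(1,1)=-1: scale R1 → (0, 1, -7)
  clear (0,1): R0 −= (1)R1 → (1, 0, 17/2)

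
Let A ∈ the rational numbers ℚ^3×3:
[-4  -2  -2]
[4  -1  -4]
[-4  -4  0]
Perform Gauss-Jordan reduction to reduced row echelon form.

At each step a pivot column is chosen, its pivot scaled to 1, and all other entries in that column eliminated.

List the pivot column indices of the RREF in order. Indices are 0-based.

pivot columns: 0, 1, 2

pivot(0,0)=-4: scale R0 → (1, 1/2, 1/2)
  clear (1,0): R1 −= (4)R0 → (0, -3, -6)
  clear (2,0): R2 −= (-4)R0 → (0, -2, 2)
pivot(1,1)=-3: scale R1 → (0, 1, 2)
  clear (0,1): R0 −= (1/2)R1 → (1, 0, -1/2)
  clear (2,1): R2 −= (-2)R1 → (0, 0, 6)
pivot(2,2)=6: scale R2 → (0, 0, 1)
  clear (0,2): R0 −= (-1/2)R2 → (1, 0, 0)
  clear (1,2): R1 −= (2)R2 → (0, 1, 0)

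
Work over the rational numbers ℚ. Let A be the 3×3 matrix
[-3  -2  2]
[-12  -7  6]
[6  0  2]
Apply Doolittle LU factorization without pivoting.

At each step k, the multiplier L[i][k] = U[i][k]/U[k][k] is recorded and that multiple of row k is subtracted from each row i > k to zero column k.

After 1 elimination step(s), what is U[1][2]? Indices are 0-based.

Step 1: pivot at (0,0) is -3.
  row1 ← row1 − (4)·row0  ⇒  L[1][0]=4, U row1=(0, 1, -2)
  row2 ← row2 − (-2)·row0  ⇒  L[2][0]=-2, U row2=(0, -4, 6)

U[1][2] = -2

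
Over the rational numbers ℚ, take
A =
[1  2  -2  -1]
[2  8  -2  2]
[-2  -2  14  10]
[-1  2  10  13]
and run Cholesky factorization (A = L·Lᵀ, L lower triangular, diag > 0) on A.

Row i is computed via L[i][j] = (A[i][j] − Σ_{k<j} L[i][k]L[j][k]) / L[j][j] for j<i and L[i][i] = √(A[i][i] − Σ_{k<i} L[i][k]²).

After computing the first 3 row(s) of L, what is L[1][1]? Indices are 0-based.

Step 1: L[0][0] = √(1) = 1.
  L[1][0] = (2) / L[0][0] = 2.
Step 2: L[1][1] = √(4) = 2.
  L[2][0] = (-2) / L[0][0] = -2.
  L[2][1] = (2) / L[1][1] = 1.
Step 3: L[2][2] = √(9) = 3.

L[1][1] = 2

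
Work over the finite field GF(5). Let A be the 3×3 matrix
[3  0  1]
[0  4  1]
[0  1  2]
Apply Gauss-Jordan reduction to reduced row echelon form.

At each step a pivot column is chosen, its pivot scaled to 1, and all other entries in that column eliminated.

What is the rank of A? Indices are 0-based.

[1] R0 /= 3  ⇒  (1, 0, 2)
[2] R1 /= 4  ⇒  (0, 1, 4)
     R2 -= 1·R1  ⇒  (0, 0, 3)
[3] R2 /= 3  ⇒  (0, 0, 1)
     R0 -= 2·R2  ⇒  (1, 0, 0)
     R1 -= 4·R2  ⇒  (0, 1, 0)

rank = 3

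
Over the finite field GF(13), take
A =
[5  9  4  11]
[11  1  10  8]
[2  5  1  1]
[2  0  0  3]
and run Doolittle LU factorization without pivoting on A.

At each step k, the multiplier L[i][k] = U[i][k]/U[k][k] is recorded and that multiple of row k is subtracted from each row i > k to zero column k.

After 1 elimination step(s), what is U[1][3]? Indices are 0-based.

U[1][3] = 2

[col 0] pivot 5
  R1 -= 10*R0 → (0, 2, 9, 2)  (L[1][0] := 10)
  R2 -= 3*R0 → (0, 4, 2, 7)  (L[2][0] := 3)
  R3 -= 3*R0 → (0, 12, 1, 9)  (L[3][0] := 3)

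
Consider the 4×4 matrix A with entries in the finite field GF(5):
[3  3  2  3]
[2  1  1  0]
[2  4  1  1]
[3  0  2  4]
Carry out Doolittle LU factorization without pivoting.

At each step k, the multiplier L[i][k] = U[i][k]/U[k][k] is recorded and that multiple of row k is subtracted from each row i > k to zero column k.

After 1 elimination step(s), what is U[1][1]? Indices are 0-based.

k=0: U[0][0]=3
  eliminate (1,0): mult=4, new row 1: (0, 4, 3, 3); set L[1][0]=4
  eliminate (2,0): mult=4, new row 2: (0, 2, 3, 4); set L[2][0]=4
  eliminate (3,0): mult=1, new row 3: (0, 2, 0, 1); set L[3][0]=1

U[1][1] = 4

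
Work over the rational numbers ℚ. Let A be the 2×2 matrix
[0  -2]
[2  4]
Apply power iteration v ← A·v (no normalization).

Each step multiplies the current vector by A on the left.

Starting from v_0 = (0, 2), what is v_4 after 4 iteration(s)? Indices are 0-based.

v_0 = (0, 2).
v_1 = A·v_0 = (-4, 8).
v_2 = A·v_1 = (-16, 24).
v_3 = A·v_2 = (-48, 64).
v_4 = A·v_3 = (-128, 160).

v_4 = (-128, 160)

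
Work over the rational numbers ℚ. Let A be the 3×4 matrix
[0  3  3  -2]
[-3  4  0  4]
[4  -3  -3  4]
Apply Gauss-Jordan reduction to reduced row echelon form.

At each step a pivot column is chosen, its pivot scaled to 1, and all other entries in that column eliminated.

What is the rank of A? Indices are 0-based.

[1] R0 <-> R1
[1] R0 /= -3  ⇒  (1, -4/3, 0, -4/3)
     R2 -= 4·R0  ⇒  (0, 7/3, -3, 28/3)
[2] R1 /= 3  ⇒  (0, 1, 1, -2/3)
     R0 -= -4/3·R1  ⇒  (1, 0, 4/3, -20/9)
     R2 -= 7/3·R1  ⇒  (0, 0, -16/3, 98/9)
[3] R2 /= -16/3  ⇒  (0, 0, 1, -49/24)
     R0 -= 4/3·R2  ⇒  (1, 0, 0, 1/2)
     R1 -= 1·R2  ⇒  (0, 1, 0, 11/8)

rank = 3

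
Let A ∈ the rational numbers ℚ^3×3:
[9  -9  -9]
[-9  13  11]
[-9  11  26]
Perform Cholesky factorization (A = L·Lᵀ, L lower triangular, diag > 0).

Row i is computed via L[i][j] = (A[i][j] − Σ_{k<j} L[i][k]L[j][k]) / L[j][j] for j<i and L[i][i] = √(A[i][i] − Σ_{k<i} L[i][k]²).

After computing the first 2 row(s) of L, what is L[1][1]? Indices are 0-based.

L[1][1] = 2

Step 1: L[0][0] = √(9) = 3.
  L[1][0] = (-9) / L[0][0] = -3.
Step 2: L[1][1] = √(4) = 2.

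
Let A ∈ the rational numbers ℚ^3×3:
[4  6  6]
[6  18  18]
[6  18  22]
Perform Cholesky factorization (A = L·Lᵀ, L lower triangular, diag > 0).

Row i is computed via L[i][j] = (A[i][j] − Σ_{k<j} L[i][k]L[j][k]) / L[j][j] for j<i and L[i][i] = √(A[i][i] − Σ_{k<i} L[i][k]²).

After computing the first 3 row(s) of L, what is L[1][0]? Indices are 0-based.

L[1][0] = 3

Step 1: L[0][0] = √(4) = 2.
  L[1][0] = (6) / L[0][0] = 3.
Step 2: L[1][1] = √(9) = 3.
  L[2][0] = (6) / L[0][0] = 3.
  L[2][1] = (9) / L[1][1] = 3.
Step 3: L[2][2] = √(4) = 2.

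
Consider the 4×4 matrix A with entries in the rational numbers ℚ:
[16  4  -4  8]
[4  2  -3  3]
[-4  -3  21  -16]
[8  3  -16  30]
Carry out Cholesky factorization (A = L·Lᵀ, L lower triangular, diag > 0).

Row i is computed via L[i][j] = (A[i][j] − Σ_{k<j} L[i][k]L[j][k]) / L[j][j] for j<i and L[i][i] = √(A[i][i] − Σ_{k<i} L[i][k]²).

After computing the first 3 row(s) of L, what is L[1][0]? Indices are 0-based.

L[1][0] = 1

Step 1: L[0][0] = √(16) = 4.
  L[1][0] = (4) / L[0][0] = 1.
Step 2: L[1][1] = √(1) = 1.
  L[2][0] = (-4) / L[0][0] = -1.
  L[2][1] = (-2) / L[1][1] = -2.
Step 3: L[2][2] = √(16) = 4.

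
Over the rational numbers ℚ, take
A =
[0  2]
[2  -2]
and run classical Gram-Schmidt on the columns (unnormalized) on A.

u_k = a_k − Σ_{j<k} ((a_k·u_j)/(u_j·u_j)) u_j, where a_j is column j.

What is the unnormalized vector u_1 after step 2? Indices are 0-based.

u_1 = (2, 0)

Step 1: u_0 = a_0 = (0, 2).
Step 2: u_1 = a_1 − (-1)·u_0 = (2, 0).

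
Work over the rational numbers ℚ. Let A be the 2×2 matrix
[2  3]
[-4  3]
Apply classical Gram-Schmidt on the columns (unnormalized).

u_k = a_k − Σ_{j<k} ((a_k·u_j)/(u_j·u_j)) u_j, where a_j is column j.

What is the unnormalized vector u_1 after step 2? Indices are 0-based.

Step 1: u_0 = a_0 = (2, -4).
Step 2: u_1 = a_1 − (-3/10)·u_0 = (18/5, 9/5).

u_1 = (18/5, 9/5)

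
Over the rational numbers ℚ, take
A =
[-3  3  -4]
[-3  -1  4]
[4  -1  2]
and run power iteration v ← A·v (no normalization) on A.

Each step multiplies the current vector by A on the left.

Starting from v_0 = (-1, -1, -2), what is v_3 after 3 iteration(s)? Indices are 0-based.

v_0 = (-1, -1, -2).
v_1 = A·v_0 = (8, -4, -7).
v_2 = A·v_1 = (-8, -48, 22).
v_3 = A·v_2 = (-208, 160, 60).

v_3 = (-208, 160, 60)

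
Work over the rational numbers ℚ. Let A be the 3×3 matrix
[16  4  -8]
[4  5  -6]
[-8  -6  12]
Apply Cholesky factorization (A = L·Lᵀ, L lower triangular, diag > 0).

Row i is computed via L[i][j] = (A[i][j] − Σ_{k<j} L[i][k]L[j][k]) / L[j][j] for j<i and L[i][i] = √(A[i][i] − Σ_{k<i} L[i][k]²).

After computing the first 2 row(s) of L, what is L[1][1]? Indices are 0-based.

Step 1: L[0][0] = √(16) = 4.
  L[1][0] = (4) / L[0][0] = 1.
Step 2: L[1][1] = √(4) = 2.

L[1][1] = 2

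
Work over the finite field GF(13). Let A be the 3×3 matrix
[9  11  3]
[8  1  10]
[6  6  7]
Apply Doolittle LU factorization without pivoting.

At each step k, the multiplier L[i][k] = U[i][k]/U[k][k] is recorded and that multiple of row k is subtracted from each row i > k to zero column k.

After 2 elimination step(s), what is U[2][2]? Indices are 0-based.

[col 0] pivot 9
  R1 -= 11*R0 → (0, 10, 3)  (L[1][0] := 11)
  R2 -= 5*R0 → (0, 3, 5)  (L[2][0] := 5)
[col 1] pivot 10
  R2 -= 12*R1 → (0, 0, 8)  (L[2][1] := 12)

U[2][2] = 8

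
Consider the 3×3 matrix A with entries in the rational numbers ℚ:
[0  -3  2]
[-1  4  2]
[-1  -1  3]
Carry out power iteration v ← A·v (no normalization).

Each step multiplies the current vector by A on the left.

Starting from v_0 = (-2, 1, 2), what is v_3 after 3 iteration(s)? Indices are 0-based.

v_3 = (-139, 248, -7)

v_0 = (-2, 1, 2).
v_1 = A·v_0 = (1, 10, 7).
v_2 = A·v_1 = (-16, 53, 10).
v_3 = A·v_2 = (-139, 248, -7).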